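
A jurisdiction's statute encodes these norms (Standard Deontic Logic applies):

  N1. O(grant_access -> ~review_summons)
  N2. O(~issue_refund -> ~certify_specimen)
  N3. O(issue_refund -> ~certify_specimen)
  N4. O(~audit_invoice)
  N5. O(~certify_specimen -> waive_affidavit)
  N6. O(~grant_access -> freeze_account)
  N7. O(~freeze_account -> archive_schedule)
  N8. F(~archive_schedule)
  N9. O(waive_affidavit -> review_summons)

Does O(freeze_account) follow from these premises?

Yes

Premises 2 and 3 cover both cases: O(~issue_refund -> ~certify_specimen) and O(issue_refund -> ~certify_specimen). Since ~issue_refund ∨ issue_refund is a tautology, O(~certify_specimen) follows.
Premise 5 is O(~certify_specimen -> waive_affidavit); since O(~certify_specimen), deontic closure gives O(waive_affidavit).
Premise 9 is O(waive_affidavit -> review_summons); since O(waive_affidavit), deontic closure gives O(review_summons).
Premise 1, O(grant_access -> ~review_summons), contraposes to O(review_summons -> ~grant_access); with O(review_summons) we get O(~grant_access).
With premise 6, O(~grant_access -> freeze_account), the K-axiom yields O(freeze_account).
Premises 4, 7, 8 do not contribute to this derivation.
So O(freeze_account) follows.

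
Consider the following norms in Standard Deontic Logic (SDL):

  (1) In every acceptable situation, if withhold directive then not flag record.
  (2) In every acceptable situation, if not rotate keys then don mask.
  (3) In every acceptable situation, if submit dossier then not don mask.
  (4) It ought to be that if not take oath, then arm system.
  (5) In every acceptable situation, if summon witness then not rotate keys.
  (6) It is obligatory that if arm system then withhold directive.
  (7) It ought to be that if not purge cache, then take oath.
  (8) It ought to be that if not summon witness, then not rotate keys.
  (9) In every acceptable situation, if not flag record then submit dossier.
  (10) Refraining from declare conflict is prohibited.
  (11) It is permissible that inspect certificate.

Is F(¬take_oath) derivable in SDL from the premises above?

Premises 8 and 5 cover both cases: O(¬summon_witness → ¬rotate_keys) and O(summon_witness → ¬rotate_keys). Since ¬summon_witness ∨ summon_witness is a tautology, O(¬rotate_keys) follows.
Premise 2 is O(¬rotate_keys → don_mask); since O(¬rotate_keys), deontic closure gives O(don_mask).
The contrapositive of premise 3 (O(submit_dossier → ¬don_mask)) is O(don_mask → ¬submit_dossier), and O(don_mask) is already established, so O(¬submit_dossier).
The contrapositive of premise 9 (O(¬flag_record → submit_dossier)) is O(¬submit_dossier → flag_record), and O(¬submit_dossier) is already established, so O(flag_record).
The contrapositive of premise 1 (O(withhold_directive → ¬flag_record)) is O(flag_record → ¬withhold_directive), and O(flag_record) is already established, so O(¬withhold_directive).
Premise 6, O(arm_system → withhold_directive), contraposes to O(¬withhold_directive → ¬arm_system); with O(¬withhold_directive) we get O(¬arm_system).
Premise 4, O(¬take_oath → arm_system), contraposes to O(¬arm_system → take_oath); with O(¬arm_system) we get O(take_oath).
Premises 7, 10, 11 do not contribute to this derivation.
So O(take_oath) holds, i.e. F(¬take_oath). The claim follows.

Yes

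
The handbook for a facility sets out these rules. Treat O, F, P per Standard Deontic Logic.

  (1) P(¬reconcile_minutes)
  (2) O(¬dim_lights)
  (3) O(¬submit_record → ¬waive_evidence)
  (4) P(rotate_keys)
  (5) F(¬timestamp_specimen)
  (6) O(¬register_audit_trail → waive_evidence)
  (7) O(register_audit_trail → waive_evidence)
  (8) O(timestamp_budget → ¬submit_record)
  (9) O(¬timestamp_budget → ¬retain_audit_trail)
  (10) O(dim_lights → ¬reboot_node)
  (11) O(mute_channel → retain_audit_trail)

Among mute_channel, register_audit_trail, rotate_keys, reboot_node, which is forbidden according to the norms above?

Premises 7 and 6 are O(register_audit_trail → waive_evidence) and O(¬register_audit_trail → waive_evidence); every ideal world satisfies register_audit_trail or ¬register_audit_trail, so in either case waive_evidence holds — hence O(waive_evidence).
The contrapositive of premise 3 (O(¬submit_record → ¬waive_evidence)) is O(waive_evidence → submit_record), and O(waive_evidence) is already established, so O(submit_record).
Premise 8 is O(timestamp_budget → ¬submit_record); contrapositively O(submit_record → ¬timestamp_budget). Since O(submit_record) holds, K gives O(¬timestamp_budget).
From O(¬timestamp_budget) and premise 9, O(¬timestamp_budget → ¬retain_audit_trail), we obtain O(¬retain_audit_trail).
The contrapositive of premise 11 (O(mute_channel → retain_audit_trail)) is O(¬retain_audit_trail → ¬mute_channel), and O(¬retain_audit_trail) is already established, so O(¬mute_channel).
So O(¬mute_channel) holds, i.e. mute_channel is forbidden. None of the other listed options is forbidden under the premises.

mute_channel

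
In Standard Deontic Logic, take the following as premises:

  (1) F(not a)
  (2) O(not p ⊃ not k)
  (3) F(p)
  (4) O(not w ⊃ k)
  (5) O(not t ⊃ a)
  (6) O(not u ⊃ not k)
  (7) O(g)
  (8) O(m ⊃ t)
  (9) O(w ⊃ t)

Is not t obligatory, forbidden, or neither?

F(p) at premise 3 means O(not p).
Premise 2 is O(not p ⊃ not k); since O(not p), deontic closure gives O(not k).
The contrapositive of premise 4 (O(not w ⊃ k)) is O(not k ⊃ w), and O(not k) is already established, so O(w).
With premise 9, O(w ⊃ t), the K-axiom yields O(t).
Premises 1, 5, 6, 7, 8 do not contribute to this derivation.
Thus O(t), which is F(not t): not t is forbidden.

Forbidden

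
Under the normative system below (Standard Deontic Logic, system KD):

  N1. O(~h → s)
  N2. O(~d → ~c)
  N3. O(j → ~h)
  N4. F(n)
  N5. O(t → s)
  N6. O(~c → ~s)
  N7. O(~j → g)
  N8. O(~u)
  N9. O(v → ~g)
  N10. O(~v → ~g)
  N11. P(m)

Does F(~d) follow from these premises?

Yes

By case analysis on v: premise 9 gives O(v → ~g) and premise 10 gives O(~v → ~g), so O(~g) either way.
Premise 7 is O(~j → g); contrapositively O(~g → j). Since O(~g) holds, K gives O(j).
Premise 3 is O(j → ~h); since O(j), deontic closure gives O(~h).
With premise 1, O(~h → s), the K-axiom yields O(s).
The contrapositive of premise 6 (O(~c → ~s)) is O(s → c), and O(s) is already established, so O(c).
Premise 2, O(~d → ~c), contraposes to O(c → d); with O(c) we get O(d).
Premises 4, 5, 8, 11 do not contribute to this derivation.
So O(d) holds, i.e. F(~d). The claim follows.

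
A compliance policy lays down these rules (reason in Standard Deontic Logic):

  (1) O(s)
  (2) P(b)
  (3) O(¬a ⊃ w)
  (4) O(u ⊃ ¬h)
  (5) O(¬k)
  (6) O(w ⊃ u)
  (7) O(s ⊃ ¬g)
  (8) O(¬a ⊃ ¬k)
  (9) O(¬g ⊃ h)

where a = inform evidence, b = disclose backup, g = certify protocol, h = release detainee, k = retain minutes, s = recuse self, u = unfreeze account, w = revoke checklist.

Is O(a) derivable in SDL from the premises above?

Yes

Premise 1 states O(s) outright.
Premise 7 is O(s ⊃ ¬g); since O(s), deontic closure gives O(¬g).
From O(¬g) and premise 9, O(¬g ⊃ h), we obtain O(h).
Premise 4 is O(u ⊃ ¬h); contrapositively O(h ⊃ ¬u). Since O(h) holds, K gives O(¬u).
Premise 6 is O(w ⊃ u); contrapositively O(¬u ⊃ ¬w). Since O(¬u) holds, K gives O(¬w).
Premise 3, O(¬a ⊃ w), contraposes to O(¬w ⊃ a); with O(¬w) we get O(a).
Premises 2, 5, 8 do not contribute to this derivation.
So O(a) follows.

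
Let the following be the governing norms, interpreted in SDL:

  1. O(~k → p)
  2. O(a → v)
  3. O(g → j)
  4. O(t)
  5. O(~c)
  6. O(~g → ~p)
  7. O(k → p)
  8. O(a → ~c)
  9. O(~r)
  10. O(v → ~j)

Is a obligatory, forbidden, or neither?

Premises 7 and 1 cover both cases: O(k → p) and O(~k → p). Since k ∨ ~k is a tautology, O(p) follows.
The contrapositive of premise 6 (O(~g → ~p)) is O(p → g), and O(p) is already established, so O(g).
Premise 3 is O(g → j); since O(g), deontic closure gives O(j).
Premise 10, O(v → ~j), contraposes to O(j → ~v); with O(j) we get O(~v).
The contrapositive of premise 2 (O(a → v)) is O(~v → ~a), and O(~v) is already established, so O(~a).
Premises 4, 5, 8, 9 do not contribute to this derivation.
Thus O(~a), which is F(a): a is forbidden.

Forbidden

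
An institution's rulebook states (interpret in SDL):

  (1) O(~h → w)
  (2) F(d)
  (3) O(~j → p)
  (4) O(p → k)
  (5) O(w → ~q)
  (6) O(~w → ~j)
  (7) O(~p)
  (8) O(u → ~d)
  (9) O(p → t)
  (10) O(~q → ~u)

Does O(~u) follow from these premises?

Premise 7 states O(~p) outright.
The contrapositive of premise 3 (O(~j → p)) is O(~p → j), and O(~p) is already established, so O(j).
The contrapositive of premise 6 (O(~w → ~j)) is O(j → w), and O(j) is already established, so O(w).
Premise 5 is O(w → ~q); since O(w), deontic closure gives O(~q).
From O(~q) and premise 10, O(~q → ~u), we obtain O(~u).
Premises 1, 2, 4, 8, 9 do not contribute to this derivation.
So O(~u) follows.

Yes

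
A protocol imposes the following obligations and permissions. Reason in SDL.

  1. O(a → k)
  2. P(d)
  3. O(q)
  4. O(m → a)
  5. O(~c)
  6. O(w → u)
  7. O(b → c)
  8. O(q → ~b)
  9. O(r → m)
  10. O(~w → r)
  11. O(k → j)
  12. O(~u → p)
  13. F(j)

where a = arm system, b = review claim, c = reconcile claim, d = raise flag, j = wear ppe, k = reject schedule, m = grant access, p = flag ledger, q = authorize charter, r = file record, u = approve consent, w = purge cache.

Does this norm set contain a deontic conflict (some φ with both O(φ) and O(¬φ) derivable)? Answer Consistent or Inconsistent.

Consistent

Premise 7 is O(b → c), but O(b) is not derivable from the premises, so it does not yield O(c).
So O(c) is not derivable, and the apparent clash with O(~c) does not arise.
A world satisfying every obligation exists (e.g. a=false, b=false, c=false, d=false, j=false, k=false, m=false, p=false, q=true, r=false, u=true, w=true); no atom is both obligatory and forbidden, so the set is consistent.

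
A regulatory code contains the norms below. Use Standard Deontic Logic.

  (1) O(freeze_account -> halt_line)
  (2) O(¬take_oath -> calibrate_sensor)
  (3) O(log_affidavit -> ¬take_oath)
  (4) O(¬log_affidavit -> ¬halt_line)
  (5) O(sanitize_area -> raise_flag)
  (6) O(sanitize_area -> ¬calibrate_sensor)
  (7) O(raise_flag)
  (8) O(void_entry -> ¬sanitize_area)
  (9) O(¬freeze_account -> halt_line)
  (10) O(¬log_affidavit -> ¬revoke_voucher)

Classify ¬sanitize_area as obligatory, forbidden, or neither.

Obligatory

Premises 1 and 9 are O(freeze_account -> halt_line) and O(¬freeze_account -> halt_line); every ideal world satisfies freeze_account or ¬freeze_account, so in either case halt_line holds — hence O(halt_line).
The contrapositive of premise 4 (O(¬log_affidavit -> ¬halt_line)) is O(halt_line -> log_affidavit), and O(halt_line) is already established, so O(log_affidavit).
Premise 3 is O(log_affidavit -> ¬take_oath); since O(log_affidavit), deontic closure gives O(¬take_oath).
Premise 2 is O(¬take_oath -> calibrate_sensor); since O(¬take_oath), deontic closure gives O(calibrate_sensor).
The contrapositive of premise 6 (O(sanitize_area -> ¬calibrate_sensor)) is O(calibrate_sensor -> ¬sanitize_area), and O(calibrate_sensor) is already established, so O(¬sanitize_area).
Premises 5, 7, 8, 10 do not contribute to this derivation.
Hence ¬sanitize_area is obligatory.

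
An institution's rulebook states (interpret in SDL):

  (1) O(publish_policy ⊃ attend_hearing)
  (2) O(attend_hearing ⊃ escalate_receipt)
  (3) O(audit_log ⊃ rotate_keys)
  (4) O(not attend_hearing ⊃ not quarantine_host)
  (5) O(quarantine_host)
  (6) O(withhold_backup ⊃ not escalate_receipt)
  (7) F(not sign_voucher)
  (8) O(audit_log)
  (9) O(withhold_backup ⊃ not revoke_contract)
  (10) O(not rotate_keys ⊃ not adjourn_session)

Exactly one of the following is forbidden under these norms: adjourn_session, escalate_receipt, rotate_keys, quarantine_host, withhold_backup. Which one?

Premise 5 states O(quarantine_host) outright.
Premise 4 is O(not attend_hearing ⊃ not quarantine_host); contrapositively O(quarantine_host ⊃ attend_hearing). Since O(quarantine_host) holds, K gives O(attend_hearing).
Premise 2 is O(attend_hearing ⊃ escalate_receipt); since O(attend_hearing), deontic closure gives O(escalate_receipt).
Premise 6, O(withhold_backup ⊃ not escalate_receipt), contraposes to O(escalate_receipt ⊃ not withhold_backup); with O(escalate_receipt) we get O(not withhold_backup).
So O(not withhold_backup) holds, i.e. withhold_backup is forbidden. None of the other listed options is forbidden under the premises.

withhold_backup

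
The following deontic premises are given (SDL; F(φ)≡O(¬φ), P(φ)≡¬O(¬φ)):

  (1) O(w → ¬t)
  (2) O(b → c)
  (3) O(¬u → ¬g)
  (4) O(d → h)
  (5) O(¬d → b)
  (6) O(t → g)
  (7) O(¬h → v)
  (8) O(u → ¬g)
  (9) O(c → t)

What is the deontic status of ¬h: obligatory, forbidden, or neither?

Forbidden

By case analysis on u: premise 8 gives O(u → ¬g) and premise 3 gives O(¬u → ¬g), so O(¬g) either way.
Premise 6, O(t → g), contraposes to O(¬g → ¬t); with O(¬g) we get O(¬t).
Premise 9 is O(c → t); contrapositively O(¬t → ¬c). Since O(¬t) holds, K gives O(¬c).
Premise 2 is O(b → c); contrapositively O(¬c → ¬b). Since O(¬c) holds, K gives O(¬b).
The contrapositive of premise 5 (O(¬d → b)) is O(¬b → d), and O(¬b) is already established, so O(d).
With premise 4, O(d → h), the K-axiom yields O(h).
Premises 1, 7 do not contribute to this derivation.
Thus O(h), which is F(¬h): ¬h is forbidden.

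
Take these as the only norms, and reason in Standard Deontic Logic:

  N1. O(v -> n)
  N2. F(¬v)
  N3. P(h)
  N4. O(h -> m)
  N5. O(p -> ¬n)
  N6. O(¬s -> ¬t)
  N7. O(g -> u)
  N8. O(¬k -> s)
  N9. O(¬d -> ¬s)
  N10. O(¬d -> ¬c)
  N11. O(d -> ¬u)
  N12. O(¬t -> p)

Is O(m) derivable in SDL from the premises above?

Premise 4 is O(h -> m), but O(h) is not derivable from the premises (the permission P(h) asserts only ¬O(¬h), not O(h)), so it does not yield O(m).
No other premise forces O(m). An ideal world satisfying every premise can still have m false, so O(m) is not derivable.

No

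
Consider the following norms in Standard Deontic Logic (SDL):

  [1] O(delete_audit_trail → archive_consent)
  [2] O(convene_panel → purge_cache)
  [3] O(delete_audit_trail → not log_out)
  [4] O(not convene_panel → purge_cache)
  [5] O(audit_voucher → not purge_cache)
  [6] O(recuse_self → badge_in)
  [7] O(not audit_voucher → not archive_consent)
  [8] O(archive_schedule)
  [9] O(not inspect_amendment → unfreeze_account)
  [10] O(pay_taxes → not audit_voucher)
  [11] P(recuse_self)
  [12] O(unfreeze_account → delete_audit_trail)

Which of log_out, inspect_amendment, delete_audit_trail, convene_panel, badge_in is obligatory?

Premises 2 and 4 are O(convene_panel → purge_cache) and O(not convene_panel → purge_cache); every ideal world satisfies convene_panel or not convene_panel, so in either case purge_cache holds — hence O(purge_cache).
Premise 5, O(audit_voucher → not purge_cache), contraposes to O(purge_cache → not audit_voucher); with O(purge_cache) we get O(not audit_voucher).
Premise 7 is O(not audit_voucher → not archive_consent); since O(not audit_voucher), deontic closure gives O(not archive_consent).
Premise 1, O(delete_audit_trail → archive_consent), contraposes to O(not archive_consent → not delete_audit_trail); with O(not archive_consent) we get O(not delete_audit_trail).
Premise 12, O(unfreeze_account → delete_audit_trail), contraposes to O(not delete_audit_trail → not unfreeze_account); with O(not delete_audit_trail) we get O(not unfreeze_account).
Premise 9, O(not inspect_amendment → unfreeze_account), contraposes to O(not unfreeze_account → inspect_amendment); with O(not unfreeze_account) we get O(inspect_amendment).
So O(inspect_amendment) holds — inspect_amendment is obligatory. None of the other listed options is made obligatory by any chain of premises.

inspect_amendment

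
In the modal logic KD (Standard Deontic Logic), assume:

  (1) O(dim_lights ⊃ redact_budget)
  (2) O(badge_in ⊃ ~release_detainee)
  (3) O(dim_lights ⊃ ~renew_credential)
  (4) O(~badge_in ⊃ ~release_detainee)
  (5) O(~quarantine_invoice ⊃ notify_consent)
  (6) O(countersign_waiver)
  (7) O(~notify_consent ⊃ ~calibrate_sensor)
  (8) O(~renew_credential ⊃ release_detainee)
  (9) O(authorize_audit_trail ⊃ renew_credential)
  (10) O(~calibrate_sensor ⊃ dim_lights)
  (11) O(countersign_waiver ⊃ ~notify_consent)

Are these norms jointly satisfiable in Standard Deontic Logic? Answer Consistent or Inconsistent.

By case analysis on ~badge_in: premise 4 gives O(~badge_in ⊃ ~release_detainee) and premise 2 gives O(badge_in ⊃ ~release_detainee), so O(~release_detainee) either way.
Premise 8 is O(~renew_credential ⊃ release_detainee); contrapositively O(~release_detainee ⊃ renew_credential). Since O(~release_detainee) holds, K gives O(renew_credential).
Premise 3 is O(dim_lights ⊃ ~renew_credential); contrapositively O(renew_credential ⊃ ~dim_lights). Since O(renew_credential) holds, K gives O(~dim_lights).
Premise 10, O(~calibrate_sensor ⊃ dim_lights), contraposes to O(~dim_lights ⊃ calibrate_sensor); with O(~dim_lights) we get O(calibrate_sensor).
Premise 7 is O(~notify_consent ⊃ ~calibrate_sensor); contrapositively O(calibrate_sensor ⊃ notify_consent). Since O(calibrate_sensor) holds, K gives O(notify_consent).
Premise 11, O(countersign_waiver ⊃ ~notify_consent), contraposes to O(notify_consent ⊃ ~countersign_waiver); with O(notify_consent) we get O(~countersign_waiver).
However, premise 6 gives O(countersign_waiver).
We now have both O(~countersign_waiver) and O(countersign_waiver) — countersign_waiver is simultaneously obligatory and forbidden, violating the D-axiom.

Inconsistent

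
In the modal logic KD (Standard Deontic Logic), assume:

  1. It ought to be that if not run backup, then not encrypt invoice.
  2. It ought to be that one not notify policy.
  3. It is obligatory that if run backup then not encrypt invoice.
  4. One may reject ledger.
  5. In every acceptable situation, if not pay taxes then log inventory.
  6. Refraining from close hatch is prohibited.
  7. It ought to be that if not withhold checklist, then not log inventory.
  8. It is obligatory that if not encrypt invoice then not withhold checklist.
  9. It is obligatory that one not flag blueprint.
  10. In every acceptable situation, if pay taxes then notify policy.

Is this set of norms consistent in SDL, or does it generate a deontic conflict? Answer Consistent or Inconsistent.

By case analysis on run_backup: premise 3 gives O(run_backup → ¬encrypt_invoice) and premise 1 gives O(¬run_backup → ¬encrypt_invoice), so O(¬encrypt_invoice) either way.
From O(¬encrypt_invoice) and premise 8, O(¬encrypt_invoice → ¬withhold_checklist), we obtain O(¬withhold_checklist).
With premise 7, O(¬withhold_checklist → ¬log_inventory), the K-axiom yields O(¬log_inventory).
The contrapositive of premise 5 (O(¬pay_taxes → log_inventory)) is O(¬log_inventory → pay_taxes), and O(¬log_inventory) is already established, so O(pay_taxes).
Applying K to premise 10 (O(pay_taxes → notify_policy)) and O(pay_taxes) yields O(notify_policy).
But premise 2 directly asserts O(¬notify_policy).
We now have both O(notify_policy) and O(¬notify_policy) — notify_policy is simultaneously obligatory and forbidden, violating the D-axiom.

Inconsistent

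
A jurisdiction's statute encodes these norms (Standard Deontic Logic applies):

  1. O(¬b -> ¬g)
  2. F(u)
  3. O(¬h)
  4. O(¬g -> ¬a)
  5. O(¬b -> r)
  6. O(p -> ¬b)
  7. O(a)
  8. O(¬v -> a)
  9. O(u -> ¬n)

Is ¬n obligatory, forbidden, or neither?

Premise 9 is O(u -> ¬n), but O(u) is not derivable from the premises, so it does not yield O(¬n).
No premise or chain of K-axiom applications forces O(¬n), and none forces O(n). So ¬n is neither obligatory nor forbidden under these norms.

Neither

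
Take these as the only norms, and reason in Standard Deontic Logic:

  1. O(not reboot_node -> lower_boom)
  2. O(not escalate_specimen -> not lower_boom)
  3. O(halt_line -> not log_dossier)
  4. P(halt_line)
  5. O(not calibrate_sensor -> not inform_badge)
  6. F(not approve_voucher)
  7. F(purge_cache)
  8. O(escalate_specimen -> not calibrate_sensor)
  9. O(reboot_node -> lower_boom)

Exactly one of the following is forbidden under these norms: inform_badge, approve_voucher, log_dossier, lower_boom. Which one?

inform_badge

By case analysis on not reboot_node: premise 1 gives O(not reboot_node -> lower_boom) and premise 9 gives O(reboot_node -> lower_boom), so O(lower_boom) either way.
Premise 2, O(not escalate_specimen -> not lower_boom), contraposes to O(lower_boom -> escalate_specimen); with O(lower_boom) we get O(escalate_specimen).
Applying K to premise 8 (O(escalate_specimen -> not calibrate_sensor)) and O(escalate_specimen) yields O(not calibrate_sensor).
Applying K to premise 5 (O(not calibrate_sensor -> not inform_badge)) and O(not calibrate_sensor) yields O(not inform_badge).
So O(not inform_badge) holds, i.e. inform_badge is forbidden. None of the other listed options is forbidden under the premises.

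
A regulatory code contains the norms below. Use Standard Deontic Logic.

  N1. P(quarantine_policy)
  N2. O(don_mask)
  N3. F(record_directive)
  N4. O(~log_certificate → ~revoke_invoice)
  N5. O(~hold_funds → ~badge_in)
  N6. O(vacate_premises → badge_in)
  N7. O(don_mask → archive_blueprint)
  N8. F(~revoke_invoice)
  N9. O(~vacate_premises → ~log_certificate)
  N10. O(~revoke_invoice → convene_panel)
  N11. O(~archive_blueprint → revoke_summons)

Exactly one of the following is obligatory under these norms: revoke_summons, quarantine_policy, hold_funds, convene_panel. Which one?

F(~revoke_invoice) at premise 8 means O(revoke_invoice).
Premise 4 is O(~log_certificate → ~revoke_invoice); contrapositively O(revoke_invoice → log_certificate). Since O(revoke_invoice) holds, K gives O(log_certificate).
Premise 9 is O(~vacate_premises → ~log_certificate); contrapositively O(log_certificate → vacate_premises). Since O(log_certificate) holds, K gives O(vacate_premises).
Premise 6 is O(vacate_premises → badge_in); since O(vacate_premises), deontic closure gives O(badge_in).
Premise 5 is O(~hold_funds → ~badge_in); contrapositively O(badge_in → hold_funds). Since O(badge_in) holds, K gives O(hold_funds).
So O(hold_funds) holds — hold_funds is obligatory. None of the other listed options is made obligatory by any chain of premises.

hold_funds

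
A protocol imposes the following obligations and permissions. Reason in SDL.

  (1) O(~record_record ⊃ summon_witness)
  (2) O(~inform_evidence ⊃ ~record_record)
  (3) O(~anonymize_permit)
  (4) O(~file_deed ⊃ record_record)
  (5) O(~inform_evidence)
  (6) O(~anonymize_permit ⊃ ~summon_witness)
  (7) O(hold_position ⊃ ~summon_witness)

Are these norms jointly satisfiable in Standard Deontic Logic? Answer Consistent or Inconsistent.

From premise 3 we have O(~anonymize_permit).
Applying K to premise 6 (O(~anonymize_permit ⊃ ~summon_witness)) and O(~anonymize_permit) yields O(~summon_witness).
The contrapositive of premise 1 (O(~record_record ⊃ summon_witness)) is O(~summon_witness ⊃ record_record), and O(~summon_witness) is already established, so O(record_record).
Premise 2, O(~inform_evidence ⊃ ~record_record), contraposes to O(record_record ⊃ inform_evidence); with O(record_record) we get O(inform_evidence).
However, premise 5 gives O(~inform_evidence).
We now have both O(inform_evidence) and O(~inform_evidence) — inform_evidence is simultaneously obligatory and forbidden, violating the D-axiom.

Inconsistent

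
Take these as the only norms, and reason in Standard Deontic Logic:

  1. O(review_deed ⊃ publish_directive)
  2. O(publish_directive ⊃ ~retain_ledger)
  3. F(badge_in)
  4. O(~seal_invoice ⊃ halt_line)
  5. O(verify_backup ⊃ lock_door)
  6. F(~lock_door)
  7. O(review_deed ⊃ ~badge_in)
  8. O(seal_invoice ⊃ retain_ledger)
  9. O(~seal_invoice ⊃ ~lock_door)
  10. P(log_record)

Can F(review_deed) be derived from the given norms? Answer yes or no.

Premise 6, F(~lock_door), is equivalent to O(lock_door).
Premise 9 is O(~seal_invoice ⊃ ~lock_door); contrapositively O(lock_door ⊃ seal_invoice). Since O(lock_door) holds, K gives O(seal_invoice).
Applying K to premise 8 (O(seal_invoice ⊃ retain_ledger)) and O(seal_invoice) yields O(retain_ledger).
Premise 2, O(publish_directive ⊃ ~retain_ledger), contraposes to O(retain_ledger ⊃ ~publish_directive); with O(retain_ledger) we get O(~publish_directive).
Premise 1 is O(review_deed ⊃ publish_directive); contrapositively O(~publish_directive ⊃ ~review_deed). Since O(~publish_directive) holds, K gives O(~review_deed).
Premises 3, 4, 5, 7, 10 do not contribute to this derivation.
So O(~review_deed) holds, i.e. F(review_deed). The claim follows.

Yes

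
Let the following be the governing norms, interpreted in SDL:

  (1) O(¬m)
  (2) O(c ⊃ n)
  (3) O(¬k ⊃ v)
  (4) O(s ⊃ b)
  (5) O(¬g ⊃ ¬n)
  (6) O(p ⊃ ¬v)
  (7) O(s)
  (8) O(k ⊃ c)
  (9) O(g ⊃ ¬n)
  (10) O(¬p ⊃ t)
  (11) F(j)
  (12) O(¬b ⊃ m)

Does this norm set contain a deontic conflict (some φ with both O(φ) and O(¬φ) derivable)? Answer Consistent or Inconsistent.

Consistent

Premise 12 is O(¬b ⊃ m), but O(¬b) is not derivable from the premises, so it does not yield O(m).
So O(m) is not derivable, and the apparent clash with O(¬m) does not arise.
A world satisfying every obligation exists (e.g. b=true, c=false, g=false, j=false, k=false, m=false, n=false, p=false, s=true, t=true, v=true); no atom is both obligatory and forbidden, so the set is consistent.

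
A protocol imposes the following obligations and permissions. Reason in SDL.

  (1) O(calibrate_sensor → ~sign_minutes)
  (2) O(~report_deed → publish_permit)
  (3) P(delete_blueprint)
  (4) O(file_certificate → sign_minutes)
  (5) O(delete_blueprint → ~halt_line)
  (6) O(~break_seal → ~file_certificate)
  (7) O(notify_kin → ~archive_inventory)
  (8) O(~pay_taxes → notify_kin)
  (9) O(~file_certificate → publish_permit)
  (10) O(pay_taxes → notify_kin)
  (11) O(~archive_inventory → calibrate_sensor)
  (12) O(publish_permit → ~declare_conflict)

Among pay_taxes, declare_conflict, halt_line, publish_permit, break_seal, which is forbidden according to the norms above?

By case analysis on ~pay_taxes: premise 8 gives O(~pay_taxes → notify_kin) and premise 10 gives O(pay_taxes → notify_kin), so O(notify_kin) either way.
From O(notify_kin) and premise 7, O(notify_kin → ~archive_inventory), we obtain O(~archive_inventory).
Premise 11 is O(~archive_inventory → calibrate_sensor); since O(~archive_inventory), deontic closure gives O(calibrate_sensor).
From O(calibrate_sensor) and premise 1, O(calibrate_sensor → ~sign_minutes), we obtain O(~sign_minutes).
Premise 4 is O(file_certificate → sign_minutes); contrapositively O(~sign_minutes → ~file_certificate). Since O(~sign_minutes) holds, K gives O(~file_certificate).
With premise 9, O(~file_certificate → publish_permit), the K-axiom yields O(publish_permit).
Premise 12 is O(publish_permit → ~declare_conflict); since O(publish_permit), deontic closure gives O(~declare_conflict).
So O(~declare_conflict) holds, i.e. declare_conflict is forbidden. None of the other listed options is forbidden under the premises.

declare_conflict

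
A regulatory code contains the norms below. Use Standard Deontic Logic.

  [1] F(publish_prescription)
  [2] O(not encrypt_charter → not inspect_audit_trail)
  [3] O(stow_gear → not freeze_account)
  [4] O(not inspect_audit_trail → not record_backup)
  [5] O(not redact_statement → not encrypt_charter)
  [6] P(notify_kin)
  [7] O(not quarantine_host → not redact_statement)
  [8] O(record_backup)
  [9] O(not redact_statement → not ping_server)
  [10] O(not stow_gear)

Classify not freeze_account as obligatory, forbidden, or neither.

Neither

Premise 3 is O(stow_gear → not freeze_account), but O(stow_gear) is not derivable from the premises, so it does not yield O(not freeze_account).
No premise or chain of K-axiom applications forces O(not freeze_account), and none forces O(freeze_account). So not freeze_account is neither obligatory nor forbidden under these norms.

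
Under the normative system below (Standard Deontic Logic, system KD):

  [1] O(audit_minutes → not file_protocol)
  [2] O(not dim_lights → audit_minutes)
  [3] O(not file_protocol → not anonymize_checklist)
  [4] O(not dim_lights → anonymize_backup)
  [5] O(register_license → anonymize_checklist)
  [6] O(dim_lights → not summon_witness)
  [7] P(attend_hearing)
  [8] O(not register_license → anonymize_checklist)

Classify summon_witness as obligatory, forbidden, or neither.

Forbidden

By case analysis on not register_license: premise 8 gives O(not register_license → anonymize_checklist) and premise 5 gives O(register_license → anonymize_checklist), so O(anonymize_checklist) either way.
Premise 3 is O(not file_protocol → not anonymize_checklist); contrapositively O(anonymize_checklist → file_protocol). Since O(anonymize_checklist) holds, K gives O(file_protocol).
Premise 1 is O(audit_minutes → not file_protocol); contrapositively O(file_protocol → not audit_minutes). Since O(file_protocol) holds, K gives O(not audit_minutes).
The contrapositive of premise 2 (O(not dim_lights → audit_minutes)) is O(not audit_minutes → dim_lights), and O(not audit_minutes) is already established, so O(dim_lights).
With premise 6, O(dim_lights → not summon_witness), the K-axiom yields O(not summon_witness).
Premises 4, 7 do not contribute to this derivation.
Thus O(not summon_witness), which is F(summon_witness): summon_witness is forbidden.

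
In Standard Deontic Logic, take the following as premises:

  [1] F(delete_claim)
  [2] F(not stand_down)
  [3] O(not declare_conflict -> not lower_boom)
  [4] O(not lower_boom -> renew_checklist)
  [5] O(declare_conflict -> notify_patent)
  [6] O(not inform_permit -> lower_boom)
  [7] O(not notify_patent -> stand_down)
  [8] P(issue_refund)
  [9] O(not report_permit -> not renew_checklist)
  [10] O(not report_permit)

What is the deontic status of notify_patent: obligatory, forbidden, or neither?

Obligatory

Premise 10 states O(not report_permit) outright.
Applying K to premise 9 (O(not report_permit -> not renew_checklist)) and O(not report_permit) yields O(not renew_checklist).
Premise 4, O(not lower_boom -> renew_checklist), contraposes to O(not renew_checklist -> lower_boom); with O(not renew_checklist) we get O(lower_boom).
The contrapositive of premise 3 (O(not declare_conflict -> not lower_boom)) is O(lower_boom -> declare_conflict), and O(lower_boom) is already established, so O(declare_conflict).
With premise 5, O(declare_conflict -> notify_patent), the K-axiom yields O(notify_patent).
Premises 1, 2, 6, 7, 8 do not contribute to this derivation.
Hence notify_patent is obligatory.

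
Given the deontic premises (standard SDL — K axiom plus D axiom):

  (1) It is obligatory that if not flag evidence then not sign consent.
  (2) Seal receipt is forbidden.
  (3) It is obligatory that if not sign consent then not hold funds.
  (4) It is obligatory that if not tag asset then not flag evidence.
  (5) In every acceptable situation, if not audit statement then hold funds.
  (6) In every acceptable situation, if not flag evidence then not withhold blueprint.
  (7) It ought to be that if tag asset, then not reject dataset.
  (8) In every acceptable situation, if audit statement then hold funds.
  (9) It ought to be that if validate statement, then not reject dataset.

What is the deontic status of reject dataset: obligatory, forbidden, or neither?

Premises 8 and 5 cover both cases: O(audit_statement → hold_funds) and O(¬audit_statement → hold_funds). Since audit_statement ∨ ¬audit_statement is a tautology, O(hold_funds) follows.
The contrapositive of premise 3 (O(¬sign_consent → ¬hold_funds)) is O(hold_funds → sign_consent), and O(hold_funds) is already established, so O(sign_consent).
The contrapositive of premise 1 (O(¬flag_evidence → ¬sign_consent)) is O(sign_consent → flag_evidence), and O(sign_consent) is already established, so O(flag_evidence).
Premise 4 is O(¬tag_asset → ¬flag_evidence); contrapositively O(flag_evidence → tag_asset). Since O(flag_evidence) holds, K gives O(tag_asset).
With premise 7, O(tag_asset → ¬reject_dataset), the K-axiom yields O(¬reject_dataset).
Premises 2, 6, 9 do not contribute to this derivation.
Thus O(¬reject_dataset), which is F(reject_dataset): reject_dataset is forbidden.

Forbidden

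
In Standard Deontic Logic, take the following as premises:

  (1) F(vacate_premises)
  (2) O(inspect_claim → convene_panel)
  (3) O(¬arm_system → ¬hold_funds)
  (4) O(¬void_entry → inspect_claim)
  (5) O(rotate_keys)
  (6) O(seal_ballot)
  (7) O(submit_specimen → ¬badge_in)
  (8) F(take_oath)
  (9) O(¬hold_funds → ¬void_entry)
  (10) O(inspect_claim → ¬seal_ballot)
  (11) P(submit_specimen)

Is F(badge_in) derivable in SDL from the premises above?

No

Premise 7 is O(submit_specimen → ¬badge_in), but O(submit_specimen) is not derivable from the premises (the permission P(submit_specimen) asserts only ¬O(¬submit_specimen), not O(submit_specimen)), so it does not yield O(¬badge_in).
No other premise forces O(¬badge_in). An ideal world satisfying every premise can still have badge_in true, so F(badge_in) is not derivable.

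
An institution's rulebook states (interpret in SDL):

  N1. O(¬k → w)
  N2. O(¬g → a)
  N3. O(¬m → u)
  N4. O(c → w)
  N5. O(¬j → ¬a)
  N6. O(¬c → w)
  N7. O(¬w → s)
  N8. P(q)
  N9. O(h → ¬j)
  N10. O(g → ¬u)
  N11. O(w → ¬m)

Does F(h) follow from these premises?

Yes

By case analysis on c: premise 4 gives O(c → w) and premise 6 gives O(¬c → w), so O(w) either way.
With premise 11, O(w → ¬m), the K-axiom yields O(¬m).
Premise 3 is O(¬m → u); since O(¬m), deontic closure gives O(u).
Premise 10, O(g → ¬u), contraposes to O(u → ¬g); with O(u) we get O(¬g).
With premise 2, O(¬g → a), the K-axiom yields O(a).
The contrapositive of premise 5 (O(¬j → ¬a)) is O(a → j), and O(a) is already established, so O(j).
Premise 9, O(h → ¬j), contraposes to O(j → ¬h); with O(j) we get O(¬h).
Premises 1, 7, 8 do not contribute to this derivation.
So O(¬h) holds, i.e. F(h). The claim follows.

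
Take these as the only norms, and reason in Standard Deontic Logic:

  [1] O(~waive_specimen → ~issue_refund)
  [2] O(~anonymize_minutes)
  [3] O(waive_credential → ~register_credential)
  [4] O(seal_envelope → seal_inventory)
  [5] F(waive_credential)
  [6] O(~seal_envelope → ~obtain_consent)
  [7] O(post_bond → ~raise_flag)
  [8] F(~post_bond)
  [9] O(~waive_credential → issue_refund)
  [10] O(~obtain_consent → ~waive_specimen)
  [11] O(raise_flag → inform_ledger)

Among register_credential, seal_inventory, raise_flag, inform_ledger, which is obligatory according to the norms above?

Premise 5 is F(waive_credential), i.e. O(~waive_credential).
With premise 9, O(~waive_credential → issue_refund), the K-axiom yields O(issue_refund).
Premise 1, O(~waive_specimen → ~issue_refund), contraposes to O(issue_refund → waive_specimen); with O(issue_refund) we get O(waive_specimen).
Premise 10 is O(~obtain_consent → ~waive_specimen); contrapositively O(waive_specimen → obtain_consent). Since O(waive_specimen) holds, K gives O(obtain_consent).
The contrapositive of premise 6 (O(~seal_envelope → ~obtain_consent)) is O(obtain_consent → seal_envelope), and O(obtain_consent) is already established, so O(seal_envelope).
Applying K to premise 4 (O(seal_envelope → seal_inventory)) and O(seal_envelope) yields O(seal_inventory).
So O(seal_inventory) holds — seal_inventory is obligatory. None of the other listed options is made obligatory by any chain of premises.

seal_inventory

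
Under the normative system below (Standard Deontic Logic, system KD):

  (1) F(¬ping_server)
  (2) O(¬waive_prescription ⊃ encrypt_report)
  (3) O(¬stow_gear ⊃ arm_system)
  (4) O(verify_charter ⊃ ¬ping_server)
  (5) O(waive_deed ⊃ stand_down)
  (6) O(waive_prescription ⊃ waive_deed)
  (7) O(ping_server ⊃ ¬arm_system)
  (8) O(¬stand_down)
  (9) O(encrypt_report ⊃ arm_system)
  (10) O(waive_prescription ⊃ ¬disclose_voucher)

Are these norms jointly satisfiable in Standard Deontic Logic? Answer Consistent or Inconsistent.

Inconsistent

Premise 8 states O(¬stand_down) outright.
Premise 5, O(waive_deed ⊃ stand_down), contraposes to O(¬stand_down ⊃ ¬waive_deed); with O(¬stand_down) we get O(¬waive_deed).
Premise 6, O(waive_prescription ⊃ waive_deed), contraposes to O(¬waive_deed ⊃ ¬waive_prescription); with O(¬waive_deed) we get O(¬waive_prescription).
Premise 2 is O(¬waive_prescription ⊃ encrypt_report); since O(¬waive_prescription), deontic closure gives O(encrypt_report).
With premise 9, O(encrypt_report ⊃ arm_system), the K-axiom yields O(arm_system).
Premise 7 is O(ping_server ⊃ ¬arm_system); contrapositively O(arm_system ⊃ ¬ping_server). Since O(arm_system) holds, K gives O(¬ping_server).
However, F(¬ping_server) at premise 1 amounts to O(ping_server).
We now have both O(¬ping_server) and O(ping_server) — ping_server is simultaneously obligatory and forbidden, violating the D-axiom.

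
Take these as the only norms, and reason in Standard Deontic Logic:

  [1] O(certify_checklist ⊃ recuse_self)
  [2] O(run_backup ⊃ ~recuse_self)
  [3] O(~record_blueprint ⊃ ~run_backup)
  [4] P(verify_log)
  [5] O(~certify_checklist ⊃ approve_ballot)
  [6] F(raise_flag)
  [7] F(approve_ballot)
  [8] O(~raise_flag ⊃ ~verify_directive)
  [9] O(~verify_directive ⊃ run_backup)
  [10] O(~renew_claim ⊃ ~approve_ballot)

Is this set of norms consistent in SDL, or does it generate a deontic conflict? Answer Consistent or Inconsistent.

Inconsistent

Premise 7, F(approve_ballot), is equivalent to O(~approve_ballot).
Premise 5, O(~certify_checklist ⊃ approve_ballot), contraposes to O(~approve_ballot ⊃ certify_checklist); with O(~approve_ballot) we get O(certify_checklist).
Premise 1 is O(certify_checklist ⊃ recuse_self); since O(certify_checklist), deontic closure gives O(recuse_self).
The contrapositive of premise 2 (O(run_backup ⊃ ~recuse_self)) is O(recuse_self ⊃ ~run_backup), and O(recuse_self) is already established, so O(~run_backup).
Premise 9, O(~verify_directive ⊃ run_backup), contraposes to O(~run_backup ⊃ verify_directive); with O(~run_backup) we get O(verify_directive).
Premise 8, O(~raise_flag ⊃ ~verify_directive), contraposes to O(verify_directive ⊃ raise_flag); with O(verify_directive) we get O(raise_flag).
But premise 6, F(raise_flag), means O(~raise_flag).
We now have both O(raise_flag) and O(~raise_flag) — raise_flag is simultaneously obligatory and forbidden, violating the D-axiom.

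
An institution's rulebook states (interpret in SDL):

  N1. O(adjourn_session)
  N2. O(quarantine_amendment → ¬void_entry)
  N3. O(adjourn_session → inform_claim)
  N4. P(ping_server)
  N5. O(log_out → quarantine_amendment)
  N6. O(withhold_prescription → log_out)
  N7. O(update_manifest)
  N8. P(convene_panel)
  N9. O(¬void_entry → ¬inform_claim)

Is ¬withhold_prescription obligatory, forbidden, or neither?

Obligatory

Premise 1 gives O(adjourn_session).
Premise 3 is O(adjourn_session → inform_claim); since O(adjourn_session), deontic closure gives O(inform_claim).
Premise 9 is O(¬void_entry → ¬inform_claim); contrapositively O(inform_claim → void_entry). Since O(inform_claim) holds, K gives O(void_entry).
Premise 2 is O(quarantine_amendment → ¬void_entry); contrapositively O(void_entry → ¬quarantine_amendment). Since O(void_entry) holds, K gives O(¬quarantine_amendment).
Premise 5 is O(log_out → quarantine_amendment); contrapositively O(¬quarantine_amendment → ¬log_out). Since O(¬quarantine_amendment) holds, K gives O(¬log_out).
Premise 6 is O(withhold_prescription → log_out); contrapositively O(¬log_out → ¬withhold_prescription). Since O(¬log_out) holds, K gives O(¬withhold_prescription).
Premises 4, 7, 8 do not contribute to this derivation.
Hence ¬withhold_prescription is obligatory.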